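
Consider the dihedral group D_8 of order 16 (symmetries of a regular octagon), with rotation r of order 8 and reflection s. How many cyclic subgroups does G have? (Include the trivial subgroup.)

Each element a generates a cyclic subgroup ⟨a⟩; distinct elements may generate the same one (a cyclic group of order d has φ(d) generators).
Cyclic subgroups by order — order 1: 1; order 2: 9; order 4: 1; order 8: 1.
Total: 12.

12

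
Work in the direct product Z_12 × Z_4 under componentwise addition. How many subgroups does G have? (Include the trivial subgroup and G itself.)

|G| = 48, so by Lagrange every subgroup order divides 48. Divisors: 1, 2, 3, 4, 6, 8, 12, 16, 24, 48.
Subgroups by order — order 1: 1; order 2: 3; order 3: 1; order 4: 7; order 6: 3; order 8: 3; order 12: 7; order 16: 1; order 24: 3; order 48: 1.
Total: 1 + 3 + 1 + 7 + 3 + 3 + 7 + 1 + 3 + 1 = 30.

30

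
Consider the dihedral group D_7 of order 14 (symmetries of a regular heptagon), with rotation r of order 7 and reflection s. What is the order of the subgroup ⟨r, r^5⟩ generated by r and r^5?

7

|⟨r⟩| = 7 and |⟨r^5⟩| = 7, so |H| is a multiple of lcm(7, 7) = 7 and divides |G| = 14.
Closing under the operation: H = {e, r, r^2, r^3, r^4, r^5, r^6}, so |H| = 7.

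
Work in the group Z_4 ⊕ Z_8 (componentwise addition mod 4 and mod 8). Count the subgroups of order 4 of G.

7

|G| = 32 and 4 | 32, so subgroups of order 4 are possible by Lagrange.
The subgroups of order 4 are: {(0,0), (0,2), (0,4), (0,6)}; {(0,0), (0,4), (2,0), (2,4)}; {(0,0), (0,4), (2,2), (2,6)}; {(0,0), (1,0), (2,0), (3,0)}; … (7 in all).
So G has 7 subgroups of order 4.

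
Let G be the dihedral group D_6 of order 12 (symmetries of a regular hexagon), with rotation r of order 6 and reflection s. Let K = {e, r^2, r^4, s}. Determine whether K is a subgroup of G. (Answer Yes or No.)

No

Closure fails: s · r^4 = r^2s ∉ K. So K is not a subgroup.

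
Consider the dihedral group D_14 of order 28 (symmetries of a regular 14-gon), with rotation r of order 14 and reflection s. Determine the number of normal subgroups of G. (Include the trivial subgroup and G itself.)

7

G has 28 subgroups. Checking conjugation-invariance by order — order 1: 1/1 normal; order 2: 1/15 normal; order 4: 0/7 normal; order 7: 1/1 normal; order 14: 3/3 normal; order 28: 1/1 normal.
Total normal subgroups: 7.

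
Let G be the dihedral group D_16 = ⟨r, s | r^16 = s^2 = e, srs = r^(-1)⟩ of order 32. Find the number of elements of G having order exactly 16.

8

The elements of order 16 are: r, r^3, r^5, r^7, r^9, r^11, r^13, r^15.
That's 8.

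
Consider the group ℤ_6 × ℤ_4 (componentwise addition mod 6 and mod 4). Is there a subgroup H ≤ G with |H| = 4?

Yes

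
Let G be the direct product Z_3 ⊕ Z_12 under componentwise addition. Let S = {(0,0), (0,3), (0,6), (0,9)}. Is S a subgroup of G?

Yes

|S| = 4 divides |G| = 36, consistent with Lagrange.
S contains the identity, every element's inverse is in S, and S is closed under +: it is a subgroup.
In fact S = ⟨(0,3)⟩.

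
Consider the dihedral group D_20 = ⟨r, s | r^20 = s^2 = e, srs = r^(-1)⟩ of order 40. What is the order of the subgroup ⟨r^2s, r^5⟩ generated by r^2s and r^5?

|⟨r^2s⟩| = 2 and |⟨r^5⟩| = 4, so |H| is a multiple of lcm(2, 4) = 4 and divides |G| = 40.
Closing under the operation: H = {e, r^5, r^10, r^15, r^2s, r^7s, r^12s, r^17s}, so |H| = 8.

8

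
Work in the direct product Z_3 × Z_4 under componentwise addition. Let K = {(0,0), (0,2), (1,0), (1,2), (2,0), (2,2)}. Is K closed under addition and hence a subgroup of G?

Yes

|K| = 6 divides |G| = 12, consistent with Lagrange.
K contains the identity, every element's inverse is in K, and K is closed under +: it is a subgroup.
In fact K = ⟨(1,2)⟩.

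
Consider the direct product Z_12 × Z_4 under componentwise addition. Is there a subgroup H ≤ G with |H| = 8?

Yes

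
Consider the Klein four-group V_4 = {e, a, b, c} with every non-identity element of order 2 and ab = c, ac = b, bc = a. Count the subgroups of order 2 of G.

3

|G| = 4 and 2 | 4, so subgroups of order 2 are possible by Lagrange.
The subgroups of order 2 are: {e, a}; {e, b}; {e, c}.
So G has 3 subgroups of order 2.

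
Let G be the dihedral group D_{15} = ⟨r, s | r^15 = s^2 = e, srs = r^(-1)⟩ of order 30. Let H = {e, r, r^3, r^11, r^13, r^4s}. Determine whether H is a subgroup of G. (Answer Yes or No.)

No

r^11 ∈ H but its inverse r^4 ∉ H, so H is not a subgroup.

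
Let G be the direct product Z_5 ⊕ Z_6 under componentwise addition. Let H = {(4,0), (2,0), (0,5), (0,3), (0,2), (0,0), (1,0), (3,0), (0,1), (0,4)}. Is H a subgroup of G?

No

Closure fails: (0,1) + (4,0) = (4,1) ∉ H. So H is not a subgroup.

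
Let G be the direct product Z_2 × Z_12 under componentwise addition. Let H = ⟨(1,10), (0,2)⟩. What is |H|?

|⟨(1,10)⟩| = 6 and |⟨(0,2)⟩| = 6, so |H| is a multiple of lcm(6, 6) = 6 and divides |G| = 24.
Closing under the operation: H = {(0,0), (0,2), (0,4), (0,6), (0,8), (0,10), (1,0), (1,2), (1,4), (1,6), (1,8), (1,10)}, so |H| = 12.

12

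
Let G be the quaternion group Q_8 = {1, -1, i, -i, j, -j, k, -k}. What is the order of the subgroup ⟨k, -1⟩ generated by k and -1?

|⟨k⟩| = 4 and |⟨-1⟩| = 2, so |H| is a multiple of lcm(4, 2) = 4 and divides |G| = 8.
Closing under the operation: H = {1, -1, k, -k}, so |H| = 4.

4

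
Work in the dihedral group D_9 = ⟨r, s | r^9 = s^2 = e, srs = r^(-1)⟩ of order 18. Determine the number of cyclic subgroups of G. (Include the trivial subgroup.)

12

Group the elements of G by the cyclic subgroup they generate; each cyclic subgroup of order d accounts for φ(d) elements.
Cyclic subgroups by order — order 1: 1; order 2: 9; order 3: 1; order 9: 1.
Total: 12.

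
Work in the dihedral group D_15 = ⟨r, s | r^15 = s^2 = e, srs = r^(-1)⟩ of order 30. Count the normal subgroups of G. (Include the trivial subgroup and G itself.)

5

G has 28 subgroups. Checking conjugation-invariance by order — order 1: 1/1 normal; order 2: 0/15 normal; order 3: 1/1 normal; order 5: 1/1 normal; order 6: 0/5 normal; order 10: 0/3 normal; order 15: 1/1 normal; order 30: 1/1 normal.
Total normal subgroups: 5.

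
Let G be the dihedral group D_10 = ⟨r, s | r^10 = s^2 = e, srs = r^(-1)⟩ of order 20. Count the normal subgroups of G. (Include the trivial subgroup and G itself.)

G has 22 subgroups. Checking conjugation-invariance by order — order 1: 1/1 normal; order 2: 1/11 normal; order 4: 0/5 normal; order 5: 1/1 normal; order 10: 3/3 normal; order 20: 1/1 normal.
Total normal subgroups: 7.

7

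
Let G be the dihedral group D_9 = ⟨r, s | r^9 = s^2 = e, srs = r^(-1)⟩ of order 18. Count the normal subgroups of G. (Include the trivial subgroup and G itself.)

4

G has 16 subgroups. Checking conjugation-invariance by order — order 1: 1/1 normal; order 2: 0/9 normal; order 3: 1/1 normal; order 6: 0/3 normal; order 9: 1/1 normal; order 18: 1/1 normal.
Total normal subgroups: 4.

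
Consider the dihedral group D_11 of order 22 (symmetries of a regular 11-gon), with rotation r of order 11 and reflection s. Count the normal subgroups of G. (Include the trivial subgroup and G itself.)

G has 14 subgroups. Checking conjugation-invariance by order — order 1: 1/1 normal; order 2: 0/11 normal; order 11: 1/1 normal; order 22: 1/1 normal.
Total normal subgroups: 3.

3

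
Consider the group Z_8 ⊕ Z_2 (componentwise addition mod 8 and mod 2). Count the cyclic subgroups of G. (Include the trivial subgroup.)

Each element a generates a cyclic subgroup ⟨a⟩; distinct elements may generate the same one (a cyclic group of order d has φ(d) generators).
Cyclic subgroups by order — order 1: 1; order 2: 3; order 4: 2; order 8: 2.
Total: 8.

8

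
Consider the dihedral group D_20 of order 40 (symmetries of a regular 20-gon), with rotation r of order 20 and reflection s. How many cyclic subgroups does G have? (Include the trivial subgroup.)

26

Each element a generates a cyclic subgroup ⟨a⟩; distinct elements may generate the same one (a cyclic group of order d has φ(d) generators).
Cyclic subgroups by order — order 1: 1; order 2: 21; order 4: 1; order 5: 1; order 10: 1; order 20: 1.
Total: 26.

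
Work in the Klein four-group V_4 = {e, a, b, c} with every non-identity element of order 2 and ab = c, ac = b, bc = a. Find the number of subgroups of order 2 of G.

3

|G| = 4 and 2 | 4, so subgroups of order 2 are possible by Lagrange.
The subgroups of order 2 are: {e, a}; {e, b}; {e, c}.
So G has 3 subgroups of order 2.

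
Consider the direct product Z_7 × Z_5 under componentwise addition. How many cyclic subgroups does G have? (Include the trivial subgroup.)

4

Each element a generates a cyclic subgroup ⟨a⟩; distinct elements may generate the same one (a cyclic group of order d has φ(d) generators).
Cyclic subgroups by order — order 1: 1; order 5: 1; order 7: 1; order 35: 1.
Total: 4.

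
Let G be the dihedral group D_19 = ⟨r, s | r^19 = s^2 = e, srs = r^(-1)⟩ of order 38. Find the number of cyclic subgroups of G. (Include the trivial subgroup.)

21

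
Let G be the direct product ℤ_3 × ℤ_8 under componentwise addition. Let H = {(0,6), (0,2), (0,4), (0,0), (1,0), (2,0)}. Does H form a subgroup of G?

No

Closure fails: (0,2) + (1,0) = (1,2) ∉ H. So H is not a subgroup.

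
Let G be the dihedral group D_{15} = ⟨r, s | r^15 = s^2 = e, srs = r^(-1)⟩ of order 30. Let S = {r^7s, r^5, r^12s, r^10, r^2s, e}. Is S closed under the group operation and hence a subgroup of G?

Yes

|S| = 6 divides |G| = 30, consistent with Lagrange.
S contains the identity, every element's inverse is in S, and S is closed under ·: it is a subgroup.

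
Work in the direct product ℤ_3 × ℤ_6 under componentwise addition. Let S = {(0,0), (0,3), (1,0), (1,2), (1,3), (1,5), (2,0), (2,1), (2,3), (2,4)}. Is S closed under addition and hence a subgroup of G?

No

|S| = 10 does not divide |G| = 18, so by Lagrange S is not a subgroup.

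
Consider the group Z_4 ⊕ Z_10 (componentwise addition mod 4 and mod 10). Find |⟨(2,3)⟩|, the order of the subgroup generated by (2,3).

The order of (2,3) in Z_4 × Z_10 is lcm(ord(2) in Z_4, ord(3) in Z_10).
ord(2) = 2 and ord(3) = 10, so |⟨(2,3)⟩| = lcm(2, 10) = 10.

10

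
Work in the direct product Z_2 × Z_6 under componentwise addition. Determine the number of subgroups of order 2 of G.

3

|G| = 12 and 2 | 12, so subgroups of order 2 are possible by Lagrange.
The subgroups of order 2 are: {(0,0), (0,3)}; {(0,0), (1,0)}; {(0,0), (1,3)}.
So G has 3 subgroups of order 2.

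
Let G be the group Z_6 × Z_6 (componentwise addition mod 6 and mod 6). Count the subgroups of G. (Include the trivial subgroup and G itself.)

30

|G| = 36, so by Lagrange every subgroup order divides 36. Divisors: 1, 2, 3, 4, 6, 9, 12, 18, 36.
Subgroups by order — order 1: 1; order 2: 3; order 3: 4; order 4: 1; order 6: 12; order 9: 1; order 12: 4; order 18: 3; order 36: 1.
Total: 1 + 3 + 4 + 1 + 12 + 1 + 4 + 3 + 1 = 30.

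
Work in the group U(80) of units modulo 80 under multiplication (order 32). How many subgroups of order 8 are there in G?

|G| = 32 and 8 | 32, so subgroups of order 8 are possible by Lagrange.
The subgroups of order 8 are: {1, 9, 11, 19, 41, 49, 51, 59}; {1, 11, 21, 31, 41, 51, 61, 71}; {1, 11, 29, 39, 41, 51, 69, 79}; {1, 3, 9, 13, 27, 31, 37, 39}; … (19 in all).
So G has 19 subgroups of order 8.

19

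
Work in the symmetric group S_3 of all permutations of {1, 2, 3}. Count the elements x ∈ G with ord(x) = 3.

The elements of order 3 are: (1 2 3), (1 3 2).
That's 2.

2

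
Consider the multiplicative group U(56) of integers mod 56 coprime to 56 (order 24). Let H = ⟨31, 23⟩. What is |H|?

12

|⟨31⟩| = 6 and |⟨23⟩| = 6, so |H| is a multiple of lcm(6, 6) = 6 and divides |G| = 24.
Closing under the operation: H = {1, 9, 15, 17, 23, 25, 31, 33, 39, 41, 47, 55}, so |H| = 12.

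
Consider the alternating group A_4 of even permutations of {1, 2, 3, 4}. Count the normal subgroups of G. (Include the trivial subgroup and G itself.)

G has 10 subgroups. Checking conjugation-invariance by order — order 1: 1/1 normal; order 2: 0/3 normal; order 3: 0/4 normal; order 4: 1/1 normal; order 12: 1/1 normal.
Total normal subgroups: 3.

3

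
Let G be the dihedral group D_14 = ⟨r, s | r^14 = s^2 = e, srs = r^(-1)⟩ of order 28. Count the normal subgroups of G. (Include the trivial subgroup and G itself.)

7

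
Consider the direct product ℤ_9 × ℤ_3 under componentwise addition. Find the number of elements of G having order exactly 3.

An element (a,b) has order lcm(ord(a), ord(b)); count pairs with lcm equal to 3.
Enumerating gives 8 such elements.

8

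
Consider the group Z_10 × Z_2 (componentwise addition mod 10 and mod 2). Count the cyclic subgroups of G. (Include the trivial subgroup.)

A cyclic subgroup of order d is generated by each of its φ(d) elements of order d, so the cyclic subgroups of order d number (#elements of order d)/φ(d).
Cyclic subgroups by order — order 1: 1; order 2: 3; order 5: 1; order 10: 3.
Total: 8.

8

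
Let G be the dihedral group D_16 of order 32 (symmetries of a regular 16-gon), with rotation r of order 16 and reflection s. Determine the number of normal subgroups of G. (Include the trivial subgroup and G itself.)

G has 36 subgroups. Checking conjugation-invariance by order — order 1: 1/1 normal; order 2: 1/17 normal; order 4: 1/9 normal; order 8: 1/5 normal; order 16: 3/3 normal; order 32: 1/1 normal.
Total normal subgroups: 8.

8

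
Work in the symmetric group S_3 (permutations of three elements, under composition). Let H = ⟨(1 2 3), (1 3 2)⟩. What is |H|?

3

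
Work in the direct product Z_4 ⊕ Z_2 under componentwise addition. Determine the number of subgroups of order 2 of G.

|G| = 8 and 2 | 8, so subgroups of order 2 are possible by Lagrange.
The subgroups of order 2 are: {(0,0), (0,1)}; {(0,0), (2,0)}; {(0,0), (2,1)}.
So G has 3 subgroups of order 2.

3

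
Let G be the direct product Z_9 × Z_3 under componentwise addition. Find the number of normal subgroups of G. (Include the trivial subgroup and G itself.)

G is abelian, so every subgroup is normal.
G has 10 subgroups in total, hence 10 normal subgroups.

10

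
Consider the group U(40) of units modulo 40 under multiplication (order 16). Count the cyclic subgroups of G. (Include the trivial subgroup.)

12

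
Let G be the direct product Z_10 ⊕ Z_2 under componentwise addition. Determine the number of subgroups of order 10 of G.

3

|G| = 20 and 10 | 20, so subgroups of order 10 are possible by Lagrange.
The subgroups of order 10 are: {(0,0), (0,1), (2,0), (2,1), (4,0), (4,1), (6,0), (6,1), (8,0), (8,1)}; {(0,0), (1,0), (2,0), (3,0), (4,0), (5,0), (6,0), (7,0), (8,0), (9,0)}; {(0,0), (1,1), (2,0), (3,1), (4,0), (5,1), (6,0), (7,1), (8,0), (9,1)}.
So G has 3 subgroups of order 10.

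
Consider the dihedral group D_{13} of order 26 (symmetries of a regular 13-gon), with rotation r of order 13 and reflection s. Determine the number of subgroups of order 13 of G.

1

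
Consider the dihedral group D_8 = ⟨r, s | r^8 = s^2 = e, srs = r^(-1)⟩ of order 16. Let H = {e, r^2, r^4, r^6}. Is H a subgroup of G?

|H| = 4 divides |G| = 16, consistent with Lagrange.
H contains the identity, every element's inverse is in H, and H is closed under ·: it is a subgroup.
In fact H = ⟨r^6⟩.

Yes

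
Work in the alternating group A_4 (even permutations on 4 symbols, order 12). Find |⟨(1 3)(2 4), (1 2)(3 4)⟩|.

4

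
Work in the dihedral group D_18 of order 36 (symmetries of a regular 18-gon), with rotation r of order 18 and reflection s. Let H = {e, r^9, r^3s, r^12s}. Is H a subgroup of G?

Yes

|H| = 4 divides |G| = 36, consistent with Lagrange.
H contains the identity, every element's inverse is in H, and H is closed under ·: it is a subgroup.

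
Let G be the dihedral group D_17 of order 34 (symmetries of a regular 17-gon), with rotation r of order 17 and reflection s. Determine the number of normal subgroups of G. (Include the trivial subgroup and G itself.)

3

G has 20 subgroups. Checking conjugation-invariance by order — order 1: 1/1 normal; order 2: 0/17 normal; order 17: 1/1 normal; order 34: 1/1 normal.
Total normal subgroups: 3.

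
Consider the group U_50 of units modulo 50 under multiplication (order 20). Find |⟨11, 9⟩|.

|⟨11⟩| = 5 and |⟨9⟩| = 10, so |H| is a multiple of lcm(5, 10) = 10 and divides |G| = 20.
Closing under the operation: H = {1, 9, 11, 19, 21, 29, 31, 39, 41, 49}, so |H| = 10.

10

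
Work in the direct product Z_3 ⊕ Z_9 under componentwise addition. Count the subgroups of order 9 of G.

|G| = 27 and 9 | 27, so subgroups of order 9 are possible by Lagrange.
The subgroups of order 9 are: {(0,0), (0,1), (0,2), (0,3), (0,4), (0,5), (0,6), (0,7), (0,8)}; {(0,0), (0,3), (0,6), (1,0), (1,3), (1,6), (2,0), (2,3), (2,6)}; {(0,0), (0,3), (0,6), (1,1), (1,4), (1,7), (2,2), (2,5), (2,8)}; {(0,0), (0,3), (0,6), (1,2), (1,5), (1,8), (2,1), (2,4), (2,7)}.
So G has 4 subgroups of order 9.

4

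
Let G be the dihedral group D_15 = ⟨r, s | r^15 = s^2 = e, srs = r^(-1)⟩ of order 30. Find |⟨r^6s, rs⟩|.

|⟨r^6s⟩| = 2 and |⟨rs⟩| = 2, so |H| is a multiple of lcm(2, 2) = 2 and divides |G| = 30.
Closing under the operation: H = {e, r^5, r^10, rs, r^6s, r^11s}, so |H| = 6.

6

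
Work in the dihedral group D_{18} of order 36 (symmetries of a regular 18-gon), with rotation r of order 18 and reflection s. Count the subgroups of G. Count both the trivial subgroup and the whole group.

45

|G| = 36, so by Lagrange every subgroup order divides 36. Divisors: 1, 2, 3, 4, 6, 9, 12, 18, 36.
Subgroups by order — order 1: 1; order 2: 19; order 3: 1; order 4: 9; order 6: 7; order 9: 1; order 12: 3; order 18: 3; order 36: 1.
Total: 1 + 19 + 1 + 9 + 7 + 1 + 3 + 3 + 1 = 45.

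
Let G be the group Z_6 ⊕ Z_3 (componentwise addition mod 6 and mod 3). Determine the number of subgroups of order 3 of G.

4

|G| = 18 and 3 | 18, so subgroups of order 3 are possible by Lagrange.
The subgroups of order 3 are: {(0,0), (0,1), (0,2)}; {(0,0), (2,0), (4,0)}; {(0,0), (2,1), (4,2)}; {(0,0), (2,2), (4,1)}.
So G has 4 subgroups of order 3.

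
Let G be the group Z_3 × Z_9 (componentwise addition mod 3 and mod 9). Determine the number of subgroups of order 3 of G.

|G| = 27 and 3 | 27, so subgroups of order 3 are possible by Lagrange.
The subgroups of order 3 are: {(0,0), (0,3), (0,6)}; {(0,0), (1,0), (2,0)}; {(0,0), (1,3), (2,6)}; {(0,0), (1,6), (2,3)}.
So G has 4 subgroups of order 3.

4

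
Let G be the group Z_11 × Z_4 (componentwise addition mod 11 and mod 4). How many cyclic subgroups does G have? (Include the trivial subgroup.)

6

Each element a generates a cyclic subgroup ⟨a⟩; distinct elements may generate the same one (a cyclic group of order d has φ(d) generators).
Cyclic subgroups by order — order 1: 1; order 2: 1; order 4: 1; order 11: 1; order 22: 1; order 44: 1.
Total: 6.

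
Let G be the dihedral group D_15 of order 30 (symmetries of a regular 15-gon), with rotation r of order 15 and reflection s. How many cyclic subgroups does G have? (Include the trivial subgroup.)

Each element a generates a cyclic subgroup ⟨a⟩; distinct elements may generate the same one (a cyclic group of order d has φ(d) generators).
Cyclic subgroups by order — order 1: 1; order 2: 15; order 3: 1; order 5: 1; order 15: 1.
Total: 19.

19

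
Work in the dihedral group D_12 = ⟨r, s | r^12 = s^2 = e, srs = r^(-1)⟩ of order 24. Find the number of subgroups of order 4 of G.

7

|G| = 24 and 4 | 24, so subgroups of order 4 are possible by Lagrange.
The subgroups of order 4 are: {e, r^6, r^4s, r^10s}; {e, r^6, r^5s, r^11s}; {e, r^6, r^2s, r^8s}; {e, r^3, r^6, r^9}; … (7 in all).
So G has 7 subgroups of order 4.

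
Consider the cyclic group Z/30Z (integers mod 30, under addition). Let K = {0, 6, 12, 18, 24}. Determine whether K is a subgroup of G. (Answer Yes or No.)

|K| = 5 divides |G| = 30, consistent with Lagrange.
K contains the identity, every element's inverse is in K, and K is closed under +: it is a subgroup.
In fact K = ⟨18⟩.

Yes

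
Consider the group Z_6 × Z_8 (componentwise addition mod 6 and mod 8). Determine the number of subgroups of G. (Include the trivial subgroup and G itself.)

22

|G| = 48, so by Lagrange every subgroup order divides 48. Divisors: 1, 2, 3, 4, 6, 8, 12, 16, 24, 48.
Subgroups by order — order 1: 1; order 2: 3; order 3: 1; order 4: 3; order 6: 3; order 8: 3; order 12: 3; order 16: 1; order 24: 3; order 48: 1.
Total: 1 + 3 + 1 + 3 + 3 + 3 + 3 + 1 + 3 + 1 = 22.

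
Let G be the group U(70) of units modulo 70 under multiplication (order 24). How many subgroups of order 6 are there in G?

3

|G| = 24 and 6 | 24, so subgroups of order 6 are possible by Lagrange.
The subgroups of order 6 are: {1, 11, 19, 51, 59, 69}; {1, 9, 11, 29, 39, 51}; {1, 11, 31, 41, 51, 61}.
So G has 3 subgroups of order 6.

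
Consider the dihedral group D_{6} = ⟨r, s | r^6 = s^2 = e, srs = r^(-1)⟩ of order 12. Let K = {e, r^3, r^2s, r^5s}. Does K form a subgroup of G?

Yes

|K| = 4 divides |G| = 12, consistent with Lagrange.
K contains the identity, every element's inverse is in K, and K is closed under ·: it is a subgroup.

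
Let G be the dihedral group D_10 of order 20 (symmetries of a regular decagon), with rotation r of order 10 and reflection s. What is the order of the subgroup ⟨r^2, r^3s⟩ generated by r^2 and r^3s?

|⟨r^2⟩| = 5 and |⟨r^3s⟩| = 2, so |H| is a multiple of lcm(5, 2) = 10 and divides |G| = 20.
Closing under the operation: H = {e, r^2, r^4, r^6, r^8, rs, r^3s, r^5s, r^7s, r^9s}, so |H| = 10.

10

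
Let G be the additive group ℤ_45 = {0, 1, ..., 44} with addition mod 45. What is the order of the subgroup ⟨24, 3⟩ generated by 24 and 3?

15

|⟨24⟩| = 15 and |⟨3⟩| = 15, so |H| is a multiple of lcm(15, 15) = 15 and divides |G| = 45.
Closing under the operation: H = {0, 3, 6, 9, 12, 15, 18, 21, 24, 27, 30, 33, 36, 39, 42}, so |H| = 15.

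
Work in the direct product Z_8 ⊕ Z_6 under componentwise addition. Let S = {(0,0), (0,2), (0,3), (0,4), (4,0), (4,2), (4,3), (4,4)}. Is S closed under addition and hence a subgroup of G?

No

Closure fails: (4,4) + (4,3) = (0,1) ∉ S. So S is not a subgroup.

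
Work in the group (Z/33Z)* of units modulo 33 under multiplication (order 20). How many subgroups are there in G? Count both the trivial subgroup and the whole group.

10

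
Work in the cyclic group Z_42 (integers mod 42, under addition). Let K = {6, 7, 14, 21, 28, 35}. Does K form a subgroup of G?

No

The identity 0 ∉ K, so K is not a subgroup.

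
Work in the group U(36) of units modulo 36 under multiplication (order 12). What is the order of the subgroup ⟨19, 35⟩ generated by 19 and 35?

|⟨19⟩| = 2 and |⟨35⟩| = 2, so |H| is a multiple of lcm(2, 2) = 2 and divides |G| = 12.
Closing under the operation: H = {1, 17, 19, 35}, so |H| = 4.

4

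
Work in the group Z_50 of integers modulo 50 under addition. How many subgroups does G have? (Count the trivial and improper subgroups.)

Subgroups of the cyclic group Z_50 correspond bijectively to divisors of 50.
Divisors of 50: 1, 2, 5, 10, 25, 50.
So Z_50 has 6 subgroups.

6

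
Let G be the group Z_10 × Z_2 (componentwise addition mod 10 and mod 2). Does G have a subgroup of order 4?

Yes

4 | 20. A subgroup of order 4 is {(0,0), (0,1), (5,0), (5,1)}.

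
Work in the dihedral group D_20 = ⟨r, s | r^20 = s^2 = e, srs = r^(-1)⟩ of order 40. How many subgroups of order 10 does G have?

|G| = 40 and 10 | 40, so subgroups of order 10 are possible by Lagrange.
The subgroups of order 10 are: {e, r^2, r^4, r^6, r^8, r^10, r^12, r^14, r^16, r^18}; {e, r^4, r^8, r^12, r^16, r^2s, r^6s, r^10s, r^14s, r^18s}; {e, r^4, r^8, r^12, r^16, r^3s, r^7s, r^11s, r^15s, r^19s}; {e, r^4, r^8, r^12, r^16, s, r^4s, r^8s, r^12s, r^16s}; … (5 in all).
So G has 5 subgroups of order 10.

5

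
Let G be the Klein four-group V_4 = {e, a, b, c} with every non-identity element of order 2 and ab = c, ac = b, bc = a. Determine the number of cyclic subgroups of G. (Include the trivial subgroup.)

Each element a generates a cyclic subgroup ⟨a⟩; distinct elements may generate the same one (a cyclic group of order d has φ(d) generators).
Cyclic subgroups by order — order 1: 1; order 2: 3.
Total: 4.

4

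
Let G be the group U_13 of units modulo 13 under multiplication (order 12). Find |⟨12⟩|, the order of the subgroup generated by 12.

Compute successive powers of 12 mod 13: 12, 1; 12^2 ≡ 1 (mod 13).
So |⟨12⟩| = 2.

2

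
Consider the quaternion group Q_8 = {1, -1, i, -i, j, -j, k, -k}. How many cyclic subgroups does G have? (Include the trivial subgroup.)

5

A cyclic subgroup of order d is generated by each of its φ(d) elements of order d, so the cyclic subgroups of order d number (#elements of order d)/φ(d).
Cyclic subgroups by order — order 1: 1; order 2: 1; order 4: 3.
Total: 5.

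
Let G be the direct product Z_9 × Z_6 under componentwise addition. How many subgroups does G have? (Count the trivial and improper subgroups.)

|G| = 54, so by Lagrange every subgroup order divides 54. Divisors: 1, 2, 3, 6, 9, 18, 27, 54.
Subgroups by order — order 1: 1; order 2: 1; order 3: 4; order 6: 4; order 9: 4; order 18: 4; order 27: 1; order 54: 1.
Total: 1 + 1 + 4 + 4 + 4 + 4 + 1 + 1 = 20.

20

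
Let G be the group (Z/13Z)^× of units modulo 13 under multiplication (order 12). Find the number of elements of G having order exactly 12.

The elements of order 12 are: 2, 6, 7, 11.
That's 4.

4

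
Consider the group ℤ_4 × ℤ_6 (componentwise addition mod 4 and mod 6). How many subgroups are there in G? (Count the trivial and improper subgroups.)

|G| = 24, so by Lagrange every subgroup order divides 24. Divisors: 1, 2, 3, 4, 6, 8, 12, 24.
Subgroups by order — order 1: 1; order 2: 3; order 3: 1; order 4: 3; order 6: 3; order 8: 1; order 12: 3; order 24: 1.
Total: 1 + 3 + 1 + 3 + 3 + 1 + 3 + 1 = 16.

16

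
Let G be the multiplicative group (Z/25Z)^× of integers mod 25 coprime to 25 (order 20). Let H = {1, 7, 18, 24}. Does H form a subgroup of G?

|H| = 4 divides |G| = 20, consistent with Lagrange.
H contains the identity, every element's inverse is in H, and H is closed under ·: it is a subgroup.
In fact H = ⟨18⟩.

Yes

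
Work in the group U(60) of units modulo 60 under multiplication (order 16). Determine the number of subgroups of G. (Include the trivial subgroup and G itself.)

27

|G| = 16, so by Lagrange every subgroup order divides 16. Divisors: 1, 2, 4, 8, 16.
Subgroups by order — order 1: 1; order 2: 7; order 4: 11; order 8: 7; order 16: 1.
Total: 1 + 7 + 11 + 7 + 1 = 27.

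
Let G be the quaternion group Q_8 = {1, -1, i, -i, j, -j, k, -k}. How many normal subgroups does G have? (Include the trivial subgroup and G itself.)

6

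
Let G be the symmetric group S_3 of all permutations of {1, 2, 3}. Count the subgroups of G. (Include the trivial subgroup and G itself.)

|G| = 6, so by Lagrange every subgroup order divides 6. Divisors: 1, 2, 3, 6.
Subgroups by order — order 1: 1; order 2: 3; order 3: 1; order 6: 1.
Total: 1 + 3 + 1 + 1 = 6.

6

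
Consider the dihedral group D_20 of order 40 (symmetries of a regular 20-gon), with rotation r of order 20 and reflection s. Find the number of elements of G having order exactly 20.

The elements of order 20 are: r, r^3, r^7, r^9, r^11, r^13, r^17, r^19.
That's 8.

8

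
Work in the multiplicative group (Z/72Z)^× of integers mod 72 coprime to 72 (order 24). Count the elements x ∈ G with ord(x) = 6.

Enumerating element orders in G gives 14 elements of order 6.

14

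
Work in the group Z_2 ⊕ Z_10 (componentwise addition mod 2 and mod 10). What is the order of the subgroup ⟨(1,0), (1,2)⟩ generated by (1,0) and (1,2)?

10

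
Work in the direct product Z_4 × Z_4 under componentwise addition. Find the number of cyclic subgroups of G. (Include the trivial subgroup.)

10

A cyclic subgroup of order d is generated by each of its φ(d) elements of order d, so the cyclic subgroups of order d number (#elements of order d)/φ(d).
Cyclic subgroups by order — order 1: 1; order 2: 3; order 4: 6.
Total: 10.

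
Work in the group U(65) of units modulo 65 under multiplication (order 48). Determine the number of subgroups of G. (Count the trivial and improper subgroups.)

30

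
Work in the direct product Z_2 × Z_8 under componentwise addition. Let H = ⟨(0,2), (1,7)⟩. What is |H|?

|⟨(0,2)⟩| = 4 and |⟨(1,7)⟩| = 8, so |H| is a multiple of lcm(4, 8) = 8 and divides |G| = 16.
Closing under the operation: H = {(0,0), (0,2), (0,4), (0,6), (1,1), (1,3), (1,5), (1,7)}, so |H| = 8.

8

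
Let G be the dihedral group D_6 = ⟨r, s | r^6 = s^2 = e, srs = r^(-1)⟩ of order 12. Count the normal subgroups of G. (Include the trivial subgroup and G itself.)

G has 16 subgroups. Checking conjugation-invariance by order — order 1: 1/1 normal; order 2: 1/7 normal; order 3: 1/1 normal; order 4: 0/3 normal; order 6: 3/3 normal; order 12: 1/1 normal.
Total normal subgroups: 7.

7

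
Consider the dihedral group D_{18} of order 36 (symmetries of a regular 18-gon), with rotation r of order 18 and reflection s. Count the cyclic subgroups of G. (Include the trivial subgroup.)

24

A cyclic subgroup of order d is generated by each of its φ(d) elements of order d, so the cyclic subgroups of order d number (#elements of order d)/φ(d).
Cyclic subgroups by order — order 1: 1; order 2: 19; order 3: 1; order 6: 1; order 9: 1; order 18: 1.
Total: 24.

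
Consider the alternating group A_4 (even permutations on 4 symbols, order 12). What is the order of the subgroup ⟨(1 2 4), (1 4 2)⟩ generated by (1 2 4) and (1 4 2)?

3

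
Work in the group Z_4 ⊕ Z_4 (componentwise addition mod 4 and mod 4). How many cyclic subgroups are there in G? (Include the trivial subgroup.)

10

A cyclic subgroup of order d is generated by each of its φ(d) elements of order d, so the cyclic subgroups of order d number (#elements of order d)/φ(d).
Cyclic subgroups by order — order 1: 1; order 2: 3; order 4: 6.
Total: 10.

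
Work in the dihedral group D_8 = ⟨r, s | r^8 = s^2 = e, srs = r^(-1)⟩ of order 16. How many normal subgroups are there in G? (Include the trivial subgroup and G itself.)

G has 19 subgroups. Checking conjugation-invariance by order — order 1: 1/1 normal; order 2: 1/9 normal; order 4: 1/5 normal; order 8: 3/3 normal; order 16: 1/1 normal.
Total normal subgroups: 7.

7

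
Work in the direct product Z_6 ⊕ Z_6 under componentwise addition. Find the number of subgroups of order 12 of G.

4

|G| = 36 and 12 | 36, so subgroups of order 12 are possible by Lagrange.
The subgroups of order 12 are: {(0,0), (0,1), (0,2), (0,3), (0,4), (0,5), (3,0), (3,1), (3,2), (3,3), (3,4), (3,5)}; {(0,0), (0,3), (1,0), (1,3), (2,0), (2,3), (3,0), (3,3), (4,0), (4,3), (5,0), (5,3)}; {(0,0), (0,3), (1,1), (1,4), (2,2), (2,5), (3,0), (3,3), (4,1), (4,4), (5,2), (5,5)}; {(0,0), (0,3), (1,2), (1,5), (2,1), (2,4), (3,0), (3,3), (4,2), (4,5), (5,1), (5,4)}.
So G has 4 subgroups of order 12.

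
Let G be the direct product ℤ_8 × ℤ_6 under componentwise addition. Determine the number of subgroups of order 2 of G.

3

|G| = 48 and 2 | 48, so subgroups of order 2 are possible by Lagrange.
The subgroups of order 2 are: {(0,0), (0,3)}; {(0,0), (4,0)}; {(0,0), (4,3)}.
So G has 3 subgroups of order 2.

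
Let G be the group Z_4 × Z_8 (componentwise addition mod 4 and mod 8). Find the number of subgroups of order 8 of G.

|G| = 32 and 8 | 32, so subgroups of order 8 are possible by Lagrange.
The subgroups of order 8 are: {(0,0), (0,1), (0,2), (0,3), (0,4), (0,5), (0,6), (0,7)}; {(0,0), (0,2), (0,4), (0,6), (2,0), (2,2), (2,4), (2,6)}; {(0,0), (0,2), (0,4), (0,6), (2,1), (2,3), (2,5), (2,7)}; {(0,0), (0,4), (1,0), (1,4), (2,0), (2,4), (3,0), (3,4)}; … (7 in all).
So G has 7 subgroups of order 8.

7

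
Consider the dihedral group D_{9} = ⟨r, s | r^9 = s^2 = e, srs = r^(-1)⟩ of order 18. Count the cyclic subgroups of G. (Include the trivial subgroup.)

12

Group the elements of G by the cyclic subgroup they generate; each cyclic subgroup of order d accounts for φ(d) elements.
Cyclic subgroups by order — order 1: 1; order 2: 9; order 3: 1; order 9: 1.
Total: 12.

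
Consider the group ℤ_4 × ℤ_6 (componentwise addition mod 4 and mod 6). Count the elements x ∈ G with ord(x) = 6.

An element (a,b) has order lcm(ord(a), ord(b)); count pairs with lcm equal to 6.
Enumerating gives 6 such elements.

6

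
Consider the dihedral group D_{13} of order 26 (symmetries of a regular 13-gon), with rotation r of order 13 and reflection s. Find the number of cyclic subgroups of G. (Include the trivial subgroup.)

15

Each element a generates a cyclic subgroup ⟨a⟩; distinct elements may generate the same one (a cyclic group of order d has φ(d) generators).
Cyclic subgroups by order — order 1: 1; order 2: 13; order 13: 1.
Total: 15.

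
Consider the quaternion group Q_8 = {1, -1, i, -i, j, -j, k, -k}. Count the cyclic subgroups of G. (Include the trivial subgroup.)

5

Each element a generates a cyclic subgroup ⟨a⟩; distinct elements may generate the same one (a cyclic group of order d has φ(d) generators).
Cyclic subgroups by order — order 1: 1; order 2: 1; order 4: 3.
Total: 5.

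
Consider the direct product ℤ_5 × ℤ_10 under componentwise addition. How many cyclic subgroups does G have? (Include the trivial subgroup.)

Group the elements of G by the cyclic subgroup they generate; each cyclic subgroup of order d accounts for φ(d) elements.
Cyclic subgroups by order — order 1: 1; order 2: 1; order 5: 6; order 10: 6.
Total: 14.

14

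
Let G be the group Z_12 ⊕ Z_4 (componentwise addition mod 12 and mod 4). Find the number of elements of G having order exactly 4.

12

An element (a,b) has order lcm(ord(a), ord(b)); count pairs with lcm equal to 4.
Enumerating gives 12 such elements.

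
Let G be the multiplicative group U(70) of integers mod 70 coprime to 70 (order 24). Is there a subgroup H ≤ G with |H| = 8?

Yes

8 | 24. A subgroup of order 8 is {1, 13, 27, 29, 41, 43, 57, 69}.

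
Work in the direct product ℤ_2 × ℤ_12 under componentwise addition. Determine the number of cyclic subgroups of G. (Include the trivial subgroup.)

12

Each element a generates a cyclic subgroup ⟨a⟩; distinct elements may generate the same one (a cyclic group of order d has φ(d) generators).
Cyclic subgroups by order — order 1: 1; order 2: 3; order 3: 1; order 4: 2; order 6: 3; order 12: 2.
Total: 12.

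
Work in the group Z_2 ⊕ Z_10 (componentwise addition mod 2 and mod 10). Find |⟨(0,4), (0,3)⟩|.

|⟨(0,4)⟩| = 5 and |⟨(0,3)⟩| = 10, so |H| is a multiple of lcm(5, 10) = 10 and divides |G| = 20.
Closing under the operation: H = {(0,0), (0,1), (0,2), (0,3), (0,4), (0,5), (0,6), (0,7), (0,8), (0,9)}, so |H| = 10.

10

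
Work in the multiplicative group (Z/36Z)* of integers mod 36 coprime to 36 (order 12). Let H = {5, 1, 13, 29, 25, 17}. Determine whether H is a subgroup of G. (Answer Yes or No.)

Yes

|H| = 6 divides |G| = 12, consistent with Lagrange.
H contains the identity, every element's inverse is in H, and H is closed under ·: it is a subgroup.
In fact H = ⟨29⟩.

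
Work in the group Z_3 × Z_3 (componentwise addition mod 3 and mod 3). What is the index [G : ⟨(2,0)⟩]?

3

|⟨(2,0)⟩| = 3 and |G| = 9.
By Lagrange, [G : H] = |G|/|H| = 9/3 = 3.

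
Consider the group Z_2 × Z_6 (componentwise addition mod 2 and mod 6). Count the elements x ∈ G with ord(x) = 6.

6

An element (a,b) has order lcm(ord(a), ord(b)); count pairs with lcm equal to 6.
Enumerating gives 6 such elements.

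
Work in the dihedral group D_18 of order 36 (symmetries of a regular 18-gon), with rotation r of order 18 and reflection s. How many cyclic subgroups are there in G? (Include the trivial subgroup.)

Group the elements of G by the cyclic subgroup they generate; each cyclic subgroup of order d accounts for φ(d) elements.
Cyclic subgroups by order — order 1: 1; order 2: 19; order 3: 1; order 6: 1; order 9: 1; order 18: 1.
Total: 24.

24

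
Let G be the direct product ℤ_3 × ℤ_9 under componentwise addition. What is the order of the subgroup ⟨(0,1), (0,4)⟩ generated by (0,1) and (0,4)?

9

|⟨(0,1)⟩| = 9 and |⟨(0,4)⟩| = 9, so |H| is a multiple of lcm(9, 9) = 9 and divides |G| = 27.
Closing under the operation: H = {(0,0), (0,1), (0,2), (0,3), (0,4), (0,5), (0,6), (0,7), (0,8)}, so |H| = 9.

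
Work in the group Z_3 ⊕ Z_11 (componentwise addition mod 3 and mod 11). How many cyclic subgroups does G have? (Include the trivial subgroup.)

4

Group the elements of G by the cyclic subgroup they generate; each cyclic subgroup of order d accounts for φ(d) elements.
Cyclic subgroups by order — order 1: 1; order 3: 1; order 11: 1; order 33: 1.
Total: 4.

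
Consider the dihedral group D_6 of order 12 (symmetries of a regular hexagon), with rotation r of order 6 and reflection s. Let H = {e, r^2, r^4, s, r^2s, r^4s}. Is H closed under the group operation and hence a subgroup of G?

Yes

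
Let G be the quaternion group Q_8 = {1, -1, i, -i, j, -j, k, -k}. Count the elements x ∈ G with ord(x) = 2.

1

The elements of order 2 are: -1.
That's 1.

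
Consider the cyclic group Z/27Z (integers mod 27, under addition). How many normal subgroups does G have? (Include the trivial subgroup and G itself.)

4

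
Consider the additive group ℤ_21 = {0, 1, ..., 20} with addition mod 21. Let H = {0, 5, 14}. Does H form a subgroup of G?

No

5 ∈ H but its inverse 16 ∉ H, so H is not a subgroup.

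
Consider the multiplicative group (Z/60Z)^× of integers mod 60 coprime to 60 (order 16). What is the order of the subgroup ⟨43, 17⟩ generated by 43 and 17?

8

|⟨43⟩| = 4 and |⟨17⟩| = 4, so |H| is a multiple of lcm(4, 4) = 4 and divides |G| = 16.
Closing under the operation: H = {1, 7, 11, 17, 43, 49, 53, 59}, so |H| = 8.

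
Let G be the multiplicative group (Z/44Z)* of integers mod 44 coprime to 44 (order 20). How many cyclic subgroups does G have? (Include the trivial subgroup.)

8

Each element a generates a cyclic subgroup ⟨a⟩; distinct elements may generate the same one (a cyclic group of order d has φ(d) generators).
Cyclic subgroups by order — order 1: 1; order 2: 3; order 5: 1; order 10: 3.
Total: 8.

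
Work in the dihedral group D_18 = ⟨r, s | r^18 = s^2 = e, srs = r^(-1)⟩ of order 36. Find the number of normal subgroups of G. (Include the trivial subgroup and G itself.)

G has 45 subgroups. Checking conjugation-invariance by order — order 1: 1/1 normal; order 2: 1/19 normal; order 3: 1/1 normal; order 4: 0/9 normal; order 6: 1/7 normal; order 9: 1/1 normal; order 12: 0/3 normal; order 18: 3/3 normal; order 36: 1/1 normal.
Total normal subgroups: 9.

9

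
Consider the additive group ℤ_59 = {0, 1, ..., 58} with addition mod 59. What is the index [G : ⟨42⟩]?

1

|⟨42⟩| = 59 and |G| = 59.
By Lagrange, [G : H] = |G|/|H| = 59/59 = 1.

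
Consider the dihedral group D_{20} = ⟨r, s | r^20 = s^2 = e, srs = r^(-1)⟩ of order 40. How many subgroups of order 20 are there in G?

3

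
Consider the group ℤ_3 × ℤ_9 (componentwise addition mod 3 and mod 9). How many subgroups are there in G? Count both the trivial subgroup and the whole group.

10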